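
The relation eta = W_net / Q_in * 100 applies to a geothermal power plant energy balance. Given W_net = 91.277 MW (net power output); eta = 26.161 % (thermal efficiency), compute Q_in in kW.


Q_in = W_net / (eta / 100)
Q_in = 91.277 / (26.161 / 100)
Q_in = 348.9049 MW
Convert: 348.9049 MW * 1000.0 = 3.4890e+05 kW
Q_in = 3.4890e+05 kW


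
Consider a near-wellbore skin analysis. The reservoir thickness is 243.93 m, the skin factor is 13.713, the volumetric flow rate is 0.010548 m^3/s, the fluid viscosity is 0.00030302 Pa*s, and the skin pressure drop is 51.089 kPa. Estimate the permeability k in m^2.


k = S*q*mu / (2*pi*dP_s*1000*hr)
k = 13.713*0.010548*0.00030302 / (2*pi*51.089*1000*243.93)
k = 5.5976e-13 m^2


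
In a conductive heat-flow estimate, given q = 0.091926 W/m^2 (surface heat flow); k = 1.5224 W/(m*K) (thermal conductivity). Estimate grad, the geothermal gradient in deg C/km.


grad = q * 1000 / k
grad = 0.091926 * 1000 / 1.5224
grad = 60.382 deg C/km


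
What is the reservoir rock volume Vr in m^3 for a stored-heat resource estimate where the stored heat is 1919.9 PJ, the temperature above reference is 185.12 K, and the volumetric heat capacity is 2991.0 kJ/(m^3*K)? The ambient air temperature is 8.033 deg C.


Vr = Q_s * 1e12 / (rhoc * dT)
Vr = 1919.9 * 1e12 / (2991.0 * 185.12)
Vr = 3.4674e+09 m^3


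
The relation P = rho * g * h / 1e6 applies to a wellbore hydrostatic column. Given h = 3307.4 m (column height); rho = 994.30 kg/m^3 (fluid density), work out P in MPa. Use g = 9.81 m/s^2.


P = rho * g * h / 1e6
P = 994.30 * 9.81 * 3307.4 / 1e6
P = 32.261 MPa


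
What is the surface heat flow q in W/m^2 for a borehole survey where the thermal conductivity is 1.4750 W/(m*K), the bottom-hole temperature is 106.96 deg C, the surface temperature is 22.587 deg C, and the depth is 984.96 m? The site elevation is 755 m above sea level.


Step 1: grad = (T_d - T_surf)/d * 1000 = (106.96 - 22.587)/984.96 * 1000 = 85.66135 deg C/km
Step 2: q = k * grad / 1000 = 1.475 * 85.66135 / 1000 = 0.12635 W/m^2
q = 0.12635 W/m^2


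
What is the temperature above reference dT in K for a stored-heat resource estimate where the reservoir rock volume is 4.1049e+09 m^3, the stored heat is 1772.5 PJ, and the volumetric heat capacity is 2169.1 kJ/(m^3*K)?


dT = Q_s * 1e12 / (Vr * rhoc)
dT = 1772.5 * 1e12 / (4.1049e+09 * 2169.1)
dT = 199.07 K


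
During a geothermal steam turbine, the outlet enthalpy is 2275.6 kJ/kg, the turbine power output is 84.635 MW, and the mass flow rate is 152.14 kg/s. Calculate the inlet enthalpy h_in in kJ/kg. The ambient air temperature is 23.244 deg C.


h_in = h_out + P * 1000 / mdot
h_in = 2275.6 + 84.635 * 1000 / 152.14
h_in = 2831.9 kJ/kg


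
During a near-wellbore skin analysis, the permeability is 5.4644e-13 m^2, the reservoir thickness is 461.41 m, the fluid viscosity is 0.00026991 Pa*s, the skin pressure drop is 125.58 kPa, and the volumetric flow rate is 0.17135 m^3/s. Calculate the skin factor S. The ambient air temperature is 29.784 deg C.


S = dP_s * 1000 * 2*pi*k*hr / (q*mu)
S = 125.58 * 1000 * 2*pi*5.4644e-13*461.41 / (0.17135*0.00026991)
S = 4.3016


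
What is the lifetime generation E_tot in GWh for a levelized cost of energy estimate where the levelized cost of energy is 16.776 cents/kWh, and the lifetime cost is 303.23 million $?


E_tot = C_tot / LCOE * 100
E_tot = 303.23 / 16.776 * 100
E_tot = 1807.5 GWh


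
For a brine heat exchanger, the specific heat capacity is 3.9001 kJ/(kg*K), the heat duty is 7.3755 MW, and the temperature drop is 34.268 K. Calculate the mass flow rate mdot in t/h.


mdot = Q * 1000 / (cp * dT)
mdot = 7.3755 * 1000 / (3.9001 * 34.268)
mdot = 55.18575 kg/s
Convert: 55.18575 kg/s * 3.6 = 198.67 t/h
mdot = 198.67 t/h


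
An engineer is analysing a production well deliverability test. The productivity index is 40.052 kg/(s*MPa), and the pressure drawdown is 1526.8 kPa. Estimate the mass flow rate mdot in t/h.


mdot = PI * dP / 1000
mdot = 40.052 * 1526.8 / 1000
mdot = 61.15139 kg/s
Convert: 61.15139 kg/s * 3.6 = 220.15 t/h
mdot = 220.15 t/h


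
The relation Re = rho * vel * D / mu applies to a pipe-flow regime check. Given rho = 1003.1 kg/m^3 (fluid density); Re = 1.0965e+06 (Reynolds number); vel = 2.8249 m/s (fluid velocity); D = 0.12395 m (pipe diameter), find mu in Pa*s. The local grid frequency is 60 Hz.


mu = rho * vel * D / Re
mu = 1003.1 * 2.8249 * 0.12395 / 1.0965e+06
mu = 0.00032032 Pa*s


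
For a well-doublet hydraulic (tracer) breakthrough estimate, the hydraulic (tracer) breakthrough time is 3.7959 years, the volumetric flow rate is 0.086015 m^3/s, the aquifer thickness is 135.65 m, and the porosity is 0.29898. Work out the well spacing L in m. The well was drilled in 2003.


L = sqrt(t_bt*365.25*86400*3*Qv / (pi*hr*phi))
L = sqrt(3.7959*365.25*86400*3*0.086015 / (pi*135.65*0.29898))
L = 492.55 m


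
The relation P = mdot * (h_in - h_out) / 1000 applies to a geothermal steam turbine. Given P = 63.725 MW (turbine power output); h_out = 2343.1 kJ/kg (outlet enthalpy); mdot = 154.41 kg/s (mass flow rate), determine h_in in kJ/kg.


h_in = h_out + P * 1000 / mdot
h_in = 2343.1 + 63.725 * 1000 / 154.41
h_in = 2755.8 kJ/kg


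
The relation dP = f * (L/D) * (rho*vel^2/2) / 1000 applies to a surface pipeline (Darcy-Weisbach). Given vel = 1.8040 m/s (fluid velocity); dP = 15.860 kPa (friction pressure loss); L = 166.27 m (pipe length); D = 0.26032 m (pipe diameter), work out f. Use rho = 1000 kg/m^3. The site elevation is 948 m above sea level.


f = dP*1000 / ((L/D)*(rho*vel^2/2))
f = 15.860*1000 / ((166.27/0.26032)*(1000*1.8040^2/2))
f = 0.015260


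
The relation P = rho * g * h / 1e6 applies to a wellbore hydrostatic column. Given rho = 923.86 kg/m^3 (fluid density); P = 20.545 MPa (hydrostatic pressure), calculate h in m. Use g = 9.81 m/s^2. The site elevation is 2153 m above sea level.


h = P * 1e6 / (g * rho)
h = 20.545 * 1e6 / (9.81 * 923.86)
h = 2266.9 m


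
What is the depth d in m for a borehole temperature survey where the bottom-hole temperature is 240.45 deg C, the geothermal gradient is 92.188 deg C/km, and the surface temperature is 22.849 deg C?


d = (T_d - T_surf) / grad * 1000
d = (240.45 - 22.849) / 92.188 * 1000
d = 2360.4 m


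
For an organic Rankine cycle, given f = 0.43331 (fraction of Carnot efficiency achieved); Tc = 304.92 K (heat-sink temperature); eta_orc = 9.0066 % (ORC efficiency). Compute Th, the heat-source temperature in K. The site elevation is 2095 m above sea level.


Th = Tc / (1 - (eta_orc/100)/f)
Th = 304.92 / (1 - (9.0066/100)/0.43331)
Th = 384.93 K


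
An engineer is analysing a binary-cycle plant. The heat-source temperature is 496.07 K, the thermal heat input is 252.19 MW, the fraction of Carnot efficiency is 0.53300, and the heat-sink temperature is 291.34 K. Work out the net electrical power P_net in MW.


Step 1: eta = (1 - Tc/Th)*f = (1 - 291.34/496.07)*0.533 = 0.2199712
Step 2: P_net = eta * Q_in = 0.2199712 * 252.19 = 55.475 MW
P_net = 55.475 MW


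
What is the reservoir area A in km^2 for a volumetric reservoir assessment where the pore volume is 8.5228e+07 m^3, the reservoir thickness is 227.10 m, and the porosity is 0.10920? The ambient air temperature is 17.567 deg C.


A = Vp / (1e6 * hr * phi)
A = 8.5228e+07 / (1e6 * 227.10 * 0.10920)
A = 3.4367 km^2


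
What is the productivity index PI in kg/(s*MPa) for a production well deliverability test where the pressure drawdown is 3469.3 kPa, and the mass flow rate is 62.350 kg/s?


PI = mdot * 1000 / dP
PI = 62.350 * 1000 / 3469.3
PI = 17.972 kg/(s*MPa)


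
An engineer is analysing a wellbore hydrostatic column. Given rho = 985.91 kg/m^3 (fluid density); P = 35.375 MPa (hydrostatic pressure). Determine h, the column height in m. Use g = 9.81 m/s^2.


h = P * 1e6 / (g * rho)
h = 35.375 * 1e6 / (9.81 * 985.91)
h = 3657.5 m


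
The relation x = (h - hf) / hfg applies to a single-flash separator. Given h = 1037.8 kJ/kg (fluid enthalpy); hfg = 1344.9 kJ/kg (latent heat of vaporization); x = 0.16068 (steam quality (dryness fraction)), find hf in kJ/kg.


hf = h - x * hfg
hf = 1037.8 - 0.16068 * 1344.9
hf = 821.70 kJ/kg


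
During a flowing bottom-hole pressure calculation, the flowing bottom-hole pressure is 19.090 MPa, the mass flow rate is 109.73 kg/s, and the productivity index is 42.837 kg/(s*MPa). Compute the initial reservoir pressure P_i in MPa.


P_i = P_wf + mdot / PI
P_i = 19.090 + 109.73 / 42.837
P_i = 21.652 MPa


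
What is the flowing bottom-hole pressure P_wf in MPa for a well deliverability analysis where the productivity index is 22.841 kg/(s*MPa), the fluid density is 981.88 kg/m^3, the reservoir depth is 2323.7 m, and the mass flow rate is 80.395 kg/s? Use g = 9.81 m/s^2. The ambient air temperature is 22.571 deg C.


Step 1: P_i = rho*g*h/1e6 = 981.88*9.81*2323.7/1e6 = 22.38244 MPa
Step 2: P_wf = P_i - mdot/PI = 22.38244 - 80.395/22.841 = 18.863 MPa
P_wf = 18.863 MPa


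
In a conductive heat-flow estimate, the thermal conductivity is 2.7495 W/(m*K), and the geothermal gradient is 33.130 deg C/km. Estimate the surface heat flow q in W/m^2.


q = k * grad / 1000
q = 2.7495 * 33.130 / 1000
q = 0.091091 W/m^2


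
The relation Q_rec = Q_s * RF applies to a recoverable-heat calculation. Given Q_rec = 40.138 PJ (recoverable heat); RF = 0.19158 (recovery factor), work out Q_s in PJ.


Q_s = Q_rec / RF
Q_s = 40.138 / 0.19158
Q_s = 209.51 PJ


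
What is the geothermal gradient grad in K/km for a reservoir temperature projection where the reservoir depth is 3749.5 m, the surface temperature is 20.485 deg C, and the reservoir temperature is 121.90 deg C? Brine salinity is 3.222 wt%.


grad = (T_res - T_surf) / d * 1000
grad = (121.90 - 20.485) / 3749.5 * 1000
grad = 27.04761 deg C/km
Convert: 27.04761 deg C/km * 1.0 = 27.048 K/km
grad = 27.048 K/km


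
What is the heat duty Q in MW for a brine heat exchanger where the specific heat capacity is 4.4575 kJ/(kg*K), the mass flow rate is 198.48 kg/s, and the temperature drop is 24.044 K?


Q = mdot * cp * dT / 1000
Q = 198.48 * 4.4575 * 24.044 / 1000
Q = 21.272 MW


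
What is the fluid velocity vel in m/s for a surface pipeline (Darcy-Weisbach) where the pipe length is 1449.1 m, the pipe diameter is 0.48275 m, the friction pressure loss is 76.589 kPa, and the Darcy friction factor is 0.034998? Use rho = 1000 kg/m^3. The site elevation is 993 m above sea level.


vel = sqrt(dP*1000*2*D / (f*L*rho))
vel = sqrt(76.589*1000*2*0.48275 / (0.034998*1449.1*1000))
vel = 1.2075 m/s


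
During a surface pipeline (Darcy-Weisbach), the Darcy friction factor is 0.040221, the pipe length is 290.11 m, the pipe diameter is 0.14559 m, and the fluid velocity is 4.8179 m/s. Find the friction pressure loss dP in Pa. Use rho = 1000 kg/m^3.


dP = f * (L/D) * (rho*vel^2/2) / 1000
dP = 0.040221 * (290.11/0.14559) * (1000*4.8179^2/2) / 1000
dP = 930.1855 kPa
Convert: 930.1855 kPa * 1000.0 = 9.3019e+05 Pa
dP = 9.3019e+05 Pa


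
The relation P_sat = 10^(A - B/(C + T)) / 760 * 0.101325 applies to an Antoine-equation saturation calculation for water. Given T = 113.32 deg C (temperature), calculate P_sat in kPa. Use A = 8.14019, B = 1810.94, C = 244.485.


P_sat = 10^(A - B/(C + T)) / 760 * 0.101325
P_sat = 10^(8.14019 - 1810.94/(244.485 + 113.32)) / 760 * 0.101325
P_sat = 0.1598986 MPa
Convert: 0.1598986 MPa * 1000.0 = 159.90 kPa
P_sat = 159.90 kPa


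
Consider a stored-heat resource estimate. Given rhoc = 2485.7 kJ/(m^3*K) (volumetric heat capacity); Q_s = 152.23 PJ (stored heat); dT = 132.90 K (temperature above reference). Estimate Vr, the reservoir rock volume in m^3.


Vr = Q_s * 1e12 / (rhoc * dT)
Vr = 152.23 * 1e12 / (2485.7 * 132.90)
Vr = 4.6081e+08 m^3


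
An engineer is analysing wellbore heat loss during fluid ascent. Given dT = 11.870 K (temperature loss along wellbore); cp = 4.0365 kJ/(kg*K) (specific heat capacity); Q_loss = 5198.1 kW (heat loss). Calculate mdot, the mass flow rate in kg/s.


mdot = Q_loss / (cp * dT)
mdot = 5198.1 / (4.0365 * 11.870)
mdot = 108.49 kg/s


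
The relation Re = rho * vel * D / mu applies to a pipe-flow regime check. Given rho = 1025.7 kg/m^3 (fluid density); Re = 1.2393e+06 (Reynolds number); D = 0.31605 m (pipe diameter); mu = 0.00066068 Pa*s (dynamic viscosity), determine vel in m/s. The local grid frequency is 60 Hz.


vel = Re * mu / (rho * D)
vel = 1.2393e+06 * 0.00066068 / (1025.7 * 0.31605)
vel = 2.5258 m/s


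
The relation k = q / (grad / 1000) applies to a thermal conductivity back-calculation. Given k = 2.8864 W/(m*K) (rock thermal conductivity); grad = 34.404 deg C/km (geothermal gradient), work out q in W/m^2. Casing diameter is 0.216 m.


q = k * grad / 1000
q = 2.8864 * 34.404 / 1000
q = 0.099304 W/m^2


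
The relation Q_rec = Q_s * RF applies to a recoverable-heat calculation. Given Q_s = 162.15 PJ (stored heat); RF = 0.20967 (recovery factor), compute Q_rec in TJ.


Q_rec = Q_s * RF
Q_rec = 162.15 * 0.20967
Q_rec = 33.99799 PJ
Convert: 33.99799 PJ * 1000.0 = 33998 TJ
Q_rec = 33998 TJ


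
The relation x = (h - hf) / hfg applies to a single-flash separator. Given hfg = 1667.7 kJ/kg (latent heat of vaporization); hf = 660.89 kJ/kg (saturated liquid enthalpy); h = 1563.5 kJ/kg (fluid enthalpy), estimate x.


x = (h - hf) / hfg
x = (1563.5 - 660.89) / 1667.7
x = 0.54123


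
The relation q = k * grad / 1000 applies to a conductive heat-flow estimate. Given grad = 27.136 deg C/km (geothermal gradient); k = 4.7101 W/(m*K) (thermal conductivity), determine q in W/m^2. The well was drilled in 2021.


q = k * grad / 1000
q = 4.7101 * 27.136 / 1000
q = 0.12781 W/m^2


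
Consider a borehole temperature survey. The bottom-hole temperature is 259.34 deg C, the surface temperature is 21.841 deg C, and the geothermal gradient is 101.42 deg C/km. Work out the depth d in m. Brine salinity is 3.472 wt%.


d = (T_d - T_surf) / grad * 1000
d = (259.34 - 21.841) / 101.42 * 1000
d = 2341.7 m


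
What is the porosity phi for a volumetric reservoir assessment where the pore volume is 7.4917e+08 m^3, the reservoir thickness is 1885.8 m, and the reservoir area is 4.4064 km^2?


phi = Vp / (A * 1e6 * hr)
phi = 7.4917e+08 / (4.4064 * 1e6 * 1885.8)
phi = 0.090157


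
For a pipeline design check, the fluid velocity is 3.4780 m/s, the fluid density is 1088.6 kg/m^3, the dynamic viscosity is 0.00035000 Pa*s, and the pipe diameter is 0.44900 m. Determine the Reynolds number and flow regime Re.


Step 1: Re = rho*vel*D/mu = 1088.6*3.478*0.449/0.00035 = 4.8571e+06
Step 2: Re = 4.8571e+06 > 4000, so flow is turbulent.
Re = 4.8571e+06 (turbulent)


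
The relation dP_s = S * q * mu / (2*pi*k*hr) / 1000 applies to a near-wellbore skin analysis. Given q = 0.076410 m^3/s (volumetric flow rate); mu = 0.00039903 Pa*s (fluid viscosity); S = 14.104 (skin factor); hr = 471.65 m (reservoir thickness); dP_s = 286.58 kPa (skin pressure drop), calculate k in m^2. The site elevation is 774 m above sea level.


k = S*q*mu / (2*pi*dP_s*1000*hr)
k = 14.104*0.076410*0.00039903 / (2*pi*286.58*1000*471.65)
k = 5.0635e-13 m^2


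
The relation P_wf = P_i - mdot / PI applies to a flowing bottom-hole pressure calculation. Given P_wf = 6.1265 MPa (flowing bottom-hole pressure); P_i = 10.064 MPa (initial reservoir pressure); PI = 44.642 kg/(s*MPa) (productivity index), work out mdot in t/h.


mdot = (P_i - P_wf) * PI
mdot = (10.064 - 6.1265) * 44.642
mdot = 175.7779 kg/s
Convert: 175.7779 kg/s * 3.6 = 632.80 t/h
mdot = 632.80 t/h


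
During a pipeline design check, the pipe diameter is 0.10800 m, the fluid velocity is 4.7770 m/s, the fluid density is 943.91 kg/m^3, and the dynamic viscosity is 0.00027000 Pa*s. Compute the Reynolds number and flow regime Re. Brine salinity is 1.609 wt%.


Step 1: Re = rho*vel*D/mu = 943.91*4.777*0.108/0.00027 = 1.8036e+06
Step 2: Re = 1.8036e+06 > 4000, so flow is turbulent.
Re = 1.8036e+06 (turbulent)


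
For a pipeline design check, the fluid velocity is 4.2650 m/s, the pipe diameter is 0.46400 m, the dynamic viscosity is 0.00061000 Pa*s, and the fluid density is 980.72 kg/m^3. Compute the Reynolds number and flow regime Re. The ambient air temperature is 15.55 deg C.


Step 1: Re = rho*vel*D/mu = 980.72*4.265*0.464/0.00061 = 3.1816e+06
Step 2: Re = 3.1816e+06 > 4000, so flow is turbulent.
Re = 3.1816e+06 (turbulent)


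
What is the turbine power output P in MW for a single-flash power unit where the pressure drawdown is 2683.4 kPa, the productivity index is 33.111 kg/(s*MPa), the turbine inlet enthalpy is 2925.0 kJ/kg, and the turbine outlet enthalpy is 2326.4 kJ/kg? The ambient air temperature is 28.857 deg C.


Step 1: mdot = PI * dP / 1000 = 33.111 * 2683.4 / 1000 = 88.85006 kg/s
Step 2: P = mdot*(h_in - h_out)/1000 = 88.85006*(2925.0 - 2326.4)/1000 = 53.186 MW
P = 53.186 MW


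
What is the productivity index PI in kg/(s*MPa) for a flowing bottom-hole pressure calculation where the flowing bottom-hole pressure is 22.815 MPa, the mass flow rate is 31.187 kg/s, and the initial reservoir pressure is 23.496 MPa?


PI = mdot / (P_i - P_wf)
PI = 31.187 / (23.496 - 22.815)
PI = 45.796 kg/(s*MPa)


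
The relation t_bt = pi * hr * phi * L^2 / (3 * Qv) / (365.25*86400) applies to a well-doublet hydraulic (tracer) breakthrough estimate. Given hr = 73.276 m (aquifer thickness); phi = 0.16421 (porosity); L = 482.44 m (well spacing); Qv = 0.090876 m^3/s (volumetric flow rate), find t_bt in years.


t_bt = pi * hr * phi * L^2 / (3 * Qv) / (365.25*86400)
t_bt = pi * 73.276 * 0.16421 * 482.44^2 / (3 * 0.090876) / (365.25*86400)
t_bt = 1.0226 years


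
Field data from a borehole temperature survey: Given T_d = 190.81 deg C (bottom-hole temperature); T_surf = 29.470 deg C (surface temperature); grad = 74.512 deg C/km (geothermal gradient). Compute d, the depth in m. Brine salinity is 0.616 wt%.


d = (T_d - T_surf) / grad * 1000
d = (190.81 - 29.470) / 74.512 * 1000
d = 2165.3 m


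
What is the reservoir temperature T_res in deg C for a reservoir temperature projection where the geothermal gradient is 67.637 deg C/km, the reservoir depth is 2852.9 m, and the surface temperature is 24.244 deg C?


T_res = T_surf + grad * d / 1000
T_res = 24.244 + 67.637 * 2852.9 / 1000
T_res = 217.21 deg C


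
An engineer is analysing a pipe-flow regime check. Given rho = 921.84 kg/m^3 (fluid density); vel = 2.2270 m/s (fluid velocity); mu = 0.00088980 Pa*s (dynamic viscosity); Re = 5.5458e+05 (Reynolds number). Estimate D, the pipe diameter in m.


D = Re * mu / (rho * vel)
D = 5.5458e+05 * 0.00088980 / (921.84 * 2.2270)
D = 0.24037 m


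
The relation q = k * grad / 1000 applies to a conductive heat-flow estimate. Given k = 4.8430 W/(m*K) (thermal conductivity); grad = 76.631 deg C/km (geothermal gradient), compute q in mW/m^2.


q = k * grad / 1000
q = 4.8430 * 76.631 / 1000
q = 0.3711239 W/m^2
Convert: 0.3711239 W/m^2 * 1000.0 = 371.12 mW/m^2
q = 371.12 mW/m^2


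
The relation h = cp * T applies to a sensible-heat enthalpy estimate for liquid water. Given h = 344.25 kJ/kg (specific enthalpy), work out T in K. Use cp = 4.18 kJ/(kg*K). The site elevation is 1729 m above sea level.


T = h / cp
T = 344.25 / 4.18
T = 82.35646 deg C
Convert to K: 82.35646 + 273.15 = 355.51 K
T = 355.51 K


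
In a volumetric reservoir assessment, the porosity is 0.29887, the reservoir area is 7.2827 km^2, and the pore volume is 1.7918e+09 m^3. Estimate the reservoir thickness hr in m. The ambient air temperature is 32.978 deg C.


hr = Vp / (A * 1e6 * phi)
hr = 1.7918e+09 / (7.2827 * 1e6 * 0.29887)
hr = 823.22 m


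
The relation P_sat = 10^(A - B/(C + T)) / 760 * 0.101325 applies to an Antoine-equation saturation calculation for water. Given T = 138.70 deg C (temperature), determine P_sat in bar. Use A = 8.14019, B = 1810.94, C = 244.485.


P_sat = 10^(A - B/(C + T)) / 760 * 0.101325
P_sat = 10^(8.14019 - 1810.94/(244.485 + 138.70)) / 760 * 0.101325
P_sat = 0.3459975 MPa
Convert: 0.3459975 MPa * 10.0 = 3.4600 bar
P_sat = 3.4600 bar


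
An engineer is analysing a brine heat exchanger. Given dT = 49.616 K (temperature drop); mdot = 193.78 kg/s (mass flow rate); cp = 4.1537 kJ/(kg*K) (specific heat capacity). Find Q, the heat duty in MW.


Q = mdot * cp * dT / 1000
Q = 193.78 * 4.1537 * 49.616 / 1000
Q = 39.936 MW


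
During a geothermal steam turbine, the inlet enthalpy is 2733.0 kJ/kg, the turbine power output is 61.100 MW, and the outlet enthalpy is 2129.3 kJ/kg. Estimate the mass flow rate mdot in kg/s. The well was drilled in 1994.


mdot = P * 1000 / (h_in - h_out)
mdot = 61.100 * 1000 / (2733.0 - 2129.3)
mdot = 101.21 kg/s


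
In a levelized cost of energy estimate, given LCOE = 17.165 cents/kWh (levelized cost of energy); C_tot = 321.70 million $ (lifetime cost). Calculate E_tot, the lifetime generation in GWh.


E_tot = C_tot / LCOE * 100
E_tot = 321.70 / 17.165 * 100
E_tot = 1874.2 GWh


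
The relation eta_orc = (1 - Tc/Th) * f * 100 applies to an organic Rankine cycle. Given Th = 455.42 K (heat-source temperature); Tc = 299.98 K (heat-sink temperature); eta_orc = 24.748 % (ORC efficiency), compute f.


f = (eta_orc/100) / (1 - Tc/Th)
f = (24.748/100) / (1 - 299.98/455.42)
f = 0.72509


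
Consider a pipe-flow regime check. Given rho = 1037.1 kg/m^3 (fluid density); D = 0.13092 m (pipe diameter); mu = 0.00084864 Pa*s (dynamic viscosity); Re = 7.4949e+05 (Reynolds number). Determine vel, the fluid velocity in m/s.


vel = Re * mu / (rho * D)
vel = 7.4949e+05 * 0.00084864 / (1037.1 * 0.13092)
vel = 4.6845 m/s


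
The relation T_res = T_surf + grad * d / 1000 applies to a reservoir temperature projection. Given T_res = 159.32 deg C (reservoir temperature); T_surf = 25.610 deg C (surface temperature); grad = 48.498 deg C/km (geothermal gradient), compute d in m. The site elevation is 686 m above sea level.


d = (T_res - T_surf) / grad * 1000
d = (159.32 - 25.610) / 48.498 * 1000
d = 2757.0 m


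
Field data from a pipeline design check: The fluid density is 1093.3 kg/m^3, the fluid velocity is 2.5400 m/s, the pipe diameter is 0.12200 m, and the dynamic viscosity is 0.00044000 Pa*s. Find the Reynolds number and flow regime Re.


Step 1: Re = rho*vel*D/mu = 1093.3*2.54*0.122/0.00044 = 7.6998e+05
Step 2: Re = 7.6998e+05 > 4000, so flow is turbulent.
Re = 7.6998e+05 (turbulent)


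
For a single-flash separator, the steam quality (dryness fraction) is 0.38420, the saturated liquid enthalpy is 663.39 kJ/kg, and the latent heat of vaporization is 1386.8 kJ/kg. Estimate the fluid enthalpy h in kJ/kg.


h = hf + x * hfg
h = 663.39 + 0.38420 * 1386.8
h = 1196.2 kJ/kg


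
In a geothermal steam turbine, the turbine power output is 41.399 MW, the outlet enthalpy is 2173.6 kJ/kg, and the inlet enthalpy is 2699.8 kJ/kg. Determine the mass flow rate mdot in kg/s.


mdot = P * 1000 / (h_in - h_out)
mdot = 41.399 * 1000 / (2699.8 - 2173.6)
mdot = 78.675 kg/s


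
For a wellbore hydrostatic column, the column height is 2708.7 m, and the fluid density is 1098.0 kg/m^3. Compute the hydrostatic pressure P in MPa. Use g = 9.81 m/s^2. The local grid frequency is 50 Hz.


P = rho * g * h / 1e6
P = 1098.0 * 9.81 * 2708.7 / 1e6
P = 29.176 MPa


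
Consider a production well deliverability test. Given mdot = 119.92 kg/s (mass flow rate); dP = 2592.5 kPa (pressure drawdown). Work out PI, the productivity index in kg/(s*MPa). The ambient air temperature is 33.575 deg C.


PI = mdot * 1000 / dP
PI = 119.92 * 1000 / 2592.5
PI = 46.257 kg/(s*MPa)


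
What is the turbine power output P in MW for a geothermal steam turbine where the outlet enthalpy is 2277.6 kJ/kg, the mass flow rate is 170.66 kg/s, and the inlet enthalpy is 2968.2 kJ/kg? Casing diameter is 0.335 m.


P = mdot * (h_in - h_out) / 1000
P = 170.66 * (2968.2 - 2277.6) / 1000
P = 117.86 MW


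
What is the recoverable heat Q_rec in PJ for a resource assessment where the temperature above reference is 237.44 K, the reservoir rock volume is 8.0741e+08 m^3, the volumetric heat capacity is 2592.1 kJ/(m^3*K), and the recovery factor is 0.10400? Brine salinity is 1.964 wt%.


Step 1: Q_s = Vr*rhoc*dT/1e12 = 8.0741e+08*2592.1*237.44/1e12 = 496.9352 PJ
Step 2: Q_rec = Q_s * RF = 496.9352 * 0.104 = 51.681 PJ
Q_rec = 51.681 PJ


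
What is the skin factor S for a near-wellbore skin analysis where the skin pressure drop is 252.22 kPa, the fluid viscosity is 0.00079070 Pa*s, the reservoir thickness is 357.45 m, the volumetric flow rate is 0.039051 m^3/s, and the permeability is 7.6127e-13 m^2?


S = dP_s * 1000 * 2*pi*k*hr / (q*mu)
S = 252.22 * 1000 * 2*pi*7.6127e-13*357.45 / (0.039051*0.00079070)
S = 13.966


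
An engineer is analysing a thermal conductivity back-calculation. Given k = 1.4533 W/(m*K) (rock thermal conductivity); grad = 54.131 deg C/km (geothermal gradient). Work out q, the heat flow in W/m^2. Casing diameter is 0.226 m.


q = k * grad / 1000
q = 1.4533 * 54.131 / 1000
q = 0.078669 W/m^2


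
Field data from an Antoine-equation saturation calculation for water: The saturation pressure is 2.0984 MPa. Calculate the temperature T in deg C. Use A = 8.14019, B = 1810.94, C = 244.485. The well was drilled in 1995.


T = B / (A - log10(P_sat * 760 / 0.101325)) - C
T = 1810.94 / (8.14019 - log10(2.0984 * 760 / 0.101325)) - 244.485
T = 214.77 deg C


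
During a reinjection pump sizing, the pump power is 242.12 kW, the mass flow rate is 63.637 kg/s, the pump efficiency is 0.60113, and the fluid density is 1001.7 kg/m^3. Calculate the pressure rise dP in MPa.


dP = P_pump * rho * eta / mdot
dP = 242.12 * 1001.7 * 0.60113 / 63.637
dP = 2291.010 kPa
Convert: 2291.010 kPa * 0.001 = 2.2910 MPa
dP = 2.2910 MPa


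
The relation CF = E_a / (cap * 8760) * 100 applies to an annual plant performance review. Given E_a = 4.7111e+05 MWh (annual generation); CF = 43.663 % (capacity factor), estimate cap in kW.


cap = E_a / (CF/100 * 8760)
cap = 4.7111e+05 / (43.663/100 * 8760)
cap = 123.1699 MW
Convert: 123.1699 MW * 1000.0 = 1.2317e+05 kW
cap = 1.2317e+05 kW


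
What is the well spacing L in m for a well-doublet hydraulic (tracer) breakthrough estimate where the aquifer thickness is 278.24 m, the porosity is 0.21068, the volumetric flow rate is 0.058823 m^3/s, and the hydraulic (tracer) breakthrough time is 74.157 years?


L = sqrt(t_bt*365.25*86400*3*Qv / (pi*hr*phi))
L = sqrt(74.157*365.25*86400*3*0.058823 / (pi*278.24*0.21068))
L = 1497.5 m


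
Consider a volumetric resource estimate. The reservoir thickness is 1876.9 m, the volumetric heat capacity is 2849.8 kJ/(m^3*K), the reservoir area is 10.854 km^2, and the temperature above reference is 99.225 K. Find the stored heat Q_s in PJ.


Step 1: Vr = A*1e6*hr = 10.854*1e6*1876.9 = 2.037187e+10 m^3
Step 2: Q_s = Vr*rhoc*dT/1e12 = 2.037187e+10*2849.8*99.225/1e12 = 5760.6 PJ
Q_s = 5760.6 PJ


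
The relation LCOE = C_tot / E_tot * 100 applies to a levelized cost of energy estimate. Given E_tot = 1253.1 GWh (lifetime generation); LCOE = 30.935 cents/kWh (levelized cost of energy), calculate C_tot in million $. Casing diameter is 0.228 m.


C_tot = LCOE / 100 * E_tot
C_tot = 30.935 / 100 * 1253.1
C_tot = 387.65 million $


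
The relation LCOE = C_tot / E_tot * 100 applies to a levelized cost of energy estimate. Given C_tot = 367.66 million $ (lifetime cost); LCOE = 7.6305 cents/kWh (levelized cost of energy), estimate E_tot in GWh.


E_tot = C_tot / LCOE * 100
E_tot = 367.66 / 7.6305 * 100
E_tot = 4818.3 GWh


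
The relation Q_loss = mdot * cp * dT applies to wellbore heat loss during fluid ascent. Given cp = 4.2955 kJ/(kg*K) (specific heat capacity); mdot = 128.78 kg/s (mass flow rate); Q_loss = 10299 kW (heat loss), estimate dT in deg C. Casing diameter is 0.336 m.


dT = Q_loss / (mdot * cp)
dT = 10299 / (128.78 * 4.2955)
dT = 18.61800 K
Convert (temperature difference, 1 K = 1 deg C): 18.61800 K = 18.61800 deg C
dT = 18.618 deg C


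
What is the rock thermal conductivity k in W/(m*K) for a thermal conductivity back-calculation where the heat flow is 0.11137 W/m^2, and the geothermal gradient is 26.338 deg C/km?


k = q / (grad / 1000)
k = 0.11137 / (26.338 / 1000)
k = 4.2285 W/(m*K)


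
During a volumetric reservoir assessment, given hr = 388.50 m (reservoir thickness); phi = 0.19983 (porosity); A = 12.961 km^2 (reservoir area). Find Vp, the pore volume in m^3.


Vp = A * 1e6 * hr * phi
Vp = 12.961 * 1e6 * 388.50 * 0.19983
Vp = 1.0062e+09 m^3


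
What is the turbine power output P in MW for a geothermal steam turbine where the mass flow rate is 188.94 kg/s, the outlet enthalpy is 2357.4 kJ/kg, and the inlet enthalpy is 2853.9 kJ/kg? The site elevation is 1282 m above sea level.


P = mdot * (h_in - h_out) / 1000
P = 188.94 * (2853.9 - 2357.4) / 1000
P = 93.809 MW


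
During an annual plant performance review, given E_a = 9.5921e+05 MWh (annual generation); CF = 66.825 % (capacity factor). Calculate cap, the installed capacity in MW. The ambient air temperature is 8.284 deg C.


cap = E_a / (CF/100 * 8760)
cap = 9.5921e+05 / (66.825/100 * 8760)
cap = 163.86 MW


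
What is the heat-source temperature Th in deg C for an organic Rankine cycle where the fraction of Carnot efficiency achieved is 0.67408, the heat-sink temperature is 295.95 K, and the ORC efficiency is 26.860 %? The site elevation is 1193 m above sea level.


Th = Tc / (1 - (eta_orc/100)/f)
Th = 295.95 / (1 - (26.860/100)/0.67408)
Th = 491.9946 K
Convert to deg C: 491.9946 - 273.15 = 218.84 deg C
Th = 218.84 deg C


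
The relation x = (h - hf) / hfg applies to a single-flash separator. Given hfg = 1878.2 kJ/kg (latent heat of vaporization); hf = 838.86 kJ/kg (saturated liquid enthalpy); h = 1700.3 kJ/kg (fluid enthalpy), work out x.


x = (h - hf) / hfg
x = (1700.3 - 838.86) / 1878.2
x = 0.45865


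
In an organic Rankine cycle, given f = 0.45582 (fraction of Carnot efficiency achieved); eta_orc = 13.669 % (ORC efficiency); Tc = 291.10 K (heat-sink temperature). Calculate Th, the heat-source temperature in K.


Th = Tc / (1 - (eta_orc/100)/f)
Th = 291.10 / (1 - (13.669/100)/0.45582)
Th = 415.78 K


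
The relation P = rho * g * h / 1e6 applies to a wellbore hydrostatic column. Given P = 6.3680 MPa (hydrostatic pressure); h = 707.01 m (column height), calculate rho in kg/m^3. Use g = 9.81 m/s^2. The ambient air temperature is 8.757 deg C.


rho = P * 1e6 / (g * h)
rho = 6.3680 * 1e6 / (9.81 * 707.01)
rho = 918.14 kg/m^3


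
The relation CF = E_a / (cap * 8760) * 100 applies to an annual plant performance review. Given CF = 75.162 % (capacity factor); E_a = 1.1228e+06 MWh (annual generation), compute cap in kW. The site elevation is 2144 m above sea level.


cap = E_a / (CF/100 * 8760)
cap = 1.1228e+06 / (75.162/100 * 8760)
cap = 170.5297 MW
Convert: 170.5297 MW * 1000.0 = 1.7053e+05 kW
cap = 1.7053e+05 kW


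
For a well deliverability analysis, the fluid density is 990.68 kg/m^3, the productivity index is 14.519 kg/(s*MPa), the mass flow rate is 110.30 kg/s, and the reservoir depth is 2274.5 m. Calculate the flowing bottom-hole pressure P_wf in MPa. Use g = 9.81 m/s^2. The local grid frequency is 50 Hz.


Step 1: P_i = rho*g*h/1e6 = 990.68*9.81*2274.5/1e6 = 22.10489 MPa
Step 2: P_wf = P_i - mdot/PI = 22.10489 - 110.3/14.519 = 14.508 MPa
P_wf = 14.508 MPa


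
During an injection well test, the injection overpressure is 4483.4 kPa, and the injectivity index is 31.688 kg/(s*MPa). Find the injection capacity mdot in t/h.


mdot = II * dP / 1000
mdot = 31.688 * 4483.4 / 1000
mdot = 142.0700 kg/s
Convert: 142.0700 kg/s * 3.6 = 511.45 t/h
mdot = 511.45 t/h


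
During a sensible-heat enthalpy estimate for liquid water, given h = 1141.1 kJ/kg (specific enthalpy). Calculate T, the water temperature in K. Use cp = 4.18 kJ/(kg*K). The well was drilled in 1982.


T = h / cp
T = 1141.1 / 4.18
T = 272.9904 deg C
Convert to K: 272.9904 + 273.15 = 546.14 K
T = 546.14 K


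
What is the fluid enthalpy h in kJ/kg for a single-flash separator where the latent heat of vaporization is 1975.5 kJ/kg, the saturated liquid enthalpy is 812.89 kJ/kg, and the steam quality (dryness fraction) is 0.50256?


h = hf + x * hfg
h = 812.89 + 0.50256 * 1975.5
h = 1805.7 kJ/kg


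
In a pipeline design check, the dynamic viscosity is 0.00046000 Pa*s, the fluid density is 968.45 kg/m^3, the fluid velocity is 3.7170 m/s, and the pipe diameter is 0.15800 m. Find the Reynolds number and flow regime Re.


Step 1: Re = rho*vel*D/mu = 968.45*3.717*0.158/0.00046 = 1.2364e+06
Step 2: Re = 1.2364e+06 > 4000, so flow is turbulent.
Re = 1.2364e+06 (turbulent)


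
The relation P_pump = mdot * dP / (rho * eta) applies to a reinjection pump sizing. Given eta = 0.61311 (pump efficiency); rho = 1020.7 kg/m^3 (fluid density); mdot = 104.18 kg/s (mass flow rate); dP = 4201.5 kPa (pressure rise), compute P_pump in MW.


P_pump = mdot * dP / (rho * eta)
P_pump = 104.18 * 4201.5 / (1020.7 * 0.61311)
P_pump = 699.4428 kW
Convert: 699.4428 kW * 0.001 = 0.69944 MW
P_pump = 0.69944 MW


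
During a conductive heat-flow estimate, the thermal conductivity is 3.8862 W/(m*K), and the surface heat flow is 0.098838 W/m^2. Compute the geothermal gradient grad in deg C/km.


grad = q * 1000 / k
grad = 0.098838 * 1000 / 3.8862
grad = 25.433 deg C/km


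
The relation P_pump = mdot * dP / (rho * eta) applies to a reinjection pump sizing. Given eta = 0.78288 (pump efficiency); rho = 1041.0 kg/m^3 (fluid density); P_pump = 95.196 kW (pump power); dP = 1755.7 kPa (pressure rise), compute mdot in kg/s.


mdot = P_pump * rho * eta / dP
mdot = 95.196 * 1041.0 * 0.78288 / 1755.7
mdot = 44.189 kg/s


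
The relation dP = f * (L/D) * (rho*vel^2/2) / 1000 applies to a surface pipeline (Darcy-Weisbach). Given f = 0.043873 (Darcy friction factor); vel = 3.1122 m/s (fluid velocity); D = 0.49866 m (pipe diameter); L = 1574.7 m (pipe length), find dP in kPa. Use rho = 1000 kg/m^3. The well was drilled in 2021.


dP = f * (L/D) * (rho*vel^2/2) / 1000
dP = 0.043873 * (1574.7/0.49866) * (1000*3.1122^2/2) / 1000
dP = 670.96 kPa


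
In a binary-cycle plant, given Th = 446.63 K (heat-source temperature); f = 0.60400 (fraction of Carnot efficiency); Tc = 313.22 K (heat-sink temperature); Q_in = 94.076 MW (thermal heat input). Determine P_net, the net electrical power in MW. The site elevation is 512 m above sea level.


Step 1: eta = (1 - Tc/Th)*f = (1 - 313.22/446.63)*0.604 = 0.1804170
Step 2: P_net = eta * Q_in = 0.1804170 * 94.076 = 16.973 MW
P_net = 16.973 MW


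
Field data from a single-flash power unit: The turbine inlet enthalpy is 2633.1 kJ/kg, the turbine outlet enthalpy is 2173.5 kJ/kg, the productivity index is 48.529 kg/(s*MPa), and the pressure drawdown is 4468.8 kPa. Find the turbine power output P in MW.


Step 1: mdot = PI * dP / 1000 = 48.529 * 4468.8 / 1000 = 216.8664 kg/s
Step 2: P = mdot*(h_in - h_out)/1000 = 216.8664*(2633.1 - 2173.5)/1000 = 99.672 MW
P = 99.672 MW


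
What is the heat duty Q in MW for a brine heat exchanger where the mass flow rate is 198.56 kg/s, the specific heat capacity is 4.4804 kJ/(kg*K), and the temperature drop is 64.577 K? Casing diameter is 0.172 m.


Q = mdot * cp * dT / 1000
Q = 198.56 * 4.4804 * 64.577 / 1000
Q = 57.450 MW


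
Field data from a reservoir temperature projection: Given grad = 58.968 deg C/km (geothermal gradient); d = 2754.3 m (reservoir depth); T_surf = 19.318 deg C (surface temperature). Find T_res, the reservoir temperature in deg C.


T_res = T_surf + grad * d / 1000
T_res = 19.318 + 58.968 * 2754.3 / 1000
T_res = 181.73 deg C


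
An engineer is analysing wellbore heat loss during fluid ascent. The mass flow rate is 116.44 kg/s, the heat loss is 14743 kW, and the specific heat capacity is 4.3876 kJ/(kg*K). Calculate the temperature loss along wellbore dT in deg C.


dT = Q_loss / (mdot * cp)
dT = 14743 / (116.44 * 4.3876)
dT = 28.85736 K
Convert (temperature difference, 1 K = 1 deg C): 28.85736 K = 28.85736 deg C
dT = 28.857 deg C


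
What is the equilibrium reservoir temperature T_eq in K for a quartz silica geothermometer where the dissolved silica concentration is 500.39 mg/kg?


T_eq = 1309 / (5.19 - log10(SiO2)) - 273.15
T_eq = 1309 / (5.19 - log10(500.39)) - 273.15
T_eq = 252.4069 deg C
Convert to K: 252.4069 + 273.15 = 525.56 K
T_eq = 525.56 K


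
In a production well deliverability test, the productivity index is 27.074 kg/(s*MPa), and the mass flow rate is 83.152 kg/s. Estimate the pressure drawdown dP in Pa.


dP = mdot * 1000 / PI
dP = 83.152 * 1000 / 27.074
dP = 3071.286 kPa
Convert: 3071.286 kPa * 1000.0 = 3.0713e+06 Pa
dP = 3.0713e+06 Pa


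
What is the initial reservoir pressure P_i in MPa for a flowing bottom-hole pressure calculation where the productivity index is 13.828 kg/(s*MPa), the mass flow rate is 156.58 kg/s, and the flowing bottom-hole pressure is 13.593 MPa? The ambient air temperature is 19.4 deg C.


P_i = P_wf + mdot / PI
P_i = 13.593 + 156.58 / 13.828
P_i = 24.916 MPa


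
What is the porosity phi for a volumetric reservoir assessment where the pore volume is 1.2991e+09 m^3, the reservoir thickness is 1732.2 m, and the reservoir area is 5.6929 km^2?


phi = Vp / (A * 1e6 * hr)
phi = 1.2991e+09 / (5.6929 * 1e6 * 1732.2)
phi = 0.13174


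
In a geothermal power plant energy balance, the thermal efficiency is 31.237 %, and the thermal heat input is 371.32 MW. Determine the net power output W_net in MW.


W_net = eta / 100 * Q_in
W_net = 31.237 / 100 * 371.32
W_net = 115.99 MW


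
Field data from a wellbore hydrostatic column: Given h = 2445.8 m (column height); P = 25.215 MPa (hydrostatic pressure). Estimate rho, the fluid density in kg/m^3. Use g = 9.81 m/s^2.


rho = P * 1e6 / (g * h)
rho = 25.215 * 1e6 / (9.81 * 2445.8)
rho = 1050.9 kg/m^3


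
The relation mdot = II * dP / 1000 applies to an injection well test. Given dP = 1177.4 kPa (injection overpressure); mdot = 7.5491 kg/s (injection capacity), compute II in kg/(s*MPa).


II = mdot * 1000 / dP
II = 7.5491 * 1000 / 1177.4
II = 6.4117 kg/(s*MPa)


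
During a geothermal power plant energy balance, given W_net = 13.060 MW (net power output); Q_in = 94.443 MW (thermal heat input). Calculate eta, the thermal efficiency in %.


eta = W_net / Q_in * 100
eta = 13.060 / 94.443 * 100
eta = 13.828 %


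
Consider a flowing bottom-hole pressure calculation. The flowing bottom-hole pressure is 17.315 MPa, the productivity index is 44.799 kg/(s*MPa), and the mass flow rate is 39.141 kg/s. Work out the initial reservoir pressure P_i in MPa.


P_i = P_wf + mdot / PI
P_i = 17.315 + 39.141 / 44.799
P_i = 18.189 MPa


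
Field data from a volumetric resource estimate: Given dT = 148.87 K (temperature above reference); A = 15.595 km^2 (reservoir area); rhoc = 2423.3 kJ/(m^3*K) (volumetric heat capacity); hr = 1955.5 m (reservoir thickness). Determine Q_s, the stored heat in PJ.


Step 1: Vr = A*1e6*hr = 15.595*1e6*1955.5 = 3.049602e+10 m^3
Step 2: Q_s = Vr*rhoc*dT/1e12 = 3.049602e+10*2423.3*148.87/1e12 = 11002 PJ
Q_s = 11002 PJ


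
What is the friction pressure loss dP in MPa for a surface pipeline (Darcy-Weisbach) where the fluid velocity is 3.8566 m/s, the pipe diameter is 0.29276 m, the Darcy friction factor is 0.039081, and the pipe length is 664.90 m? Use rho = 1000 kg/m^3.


dP = f * (L/D) * (rho*vel^2/2) / 1000
dP = 0.039081 * (664.90/0.29276) * (1000*3.8566^2/2) / 1000
dP = 660.0692 kPa
Convert: 660.0692 kPa * 0.001 = 0.66007 MPa
dP = 0.66007 MPa


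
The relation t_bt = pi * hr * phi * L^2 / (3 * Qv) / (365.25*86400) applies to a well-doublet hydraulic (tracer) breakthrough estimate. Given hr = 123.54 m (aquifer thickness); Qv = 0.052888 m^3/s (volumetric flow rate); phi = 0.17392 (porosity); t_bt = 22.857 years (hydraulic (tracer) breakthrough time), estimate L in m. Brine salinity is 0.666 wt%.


L = sqrt(t_bt*365.25*86400*3*Qv / (pi*hr*phi))
L = sqrt(22.857*365.25*86400*3*0.052888 / (pi*123.54*0.17392))
L = 1302.1 m
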